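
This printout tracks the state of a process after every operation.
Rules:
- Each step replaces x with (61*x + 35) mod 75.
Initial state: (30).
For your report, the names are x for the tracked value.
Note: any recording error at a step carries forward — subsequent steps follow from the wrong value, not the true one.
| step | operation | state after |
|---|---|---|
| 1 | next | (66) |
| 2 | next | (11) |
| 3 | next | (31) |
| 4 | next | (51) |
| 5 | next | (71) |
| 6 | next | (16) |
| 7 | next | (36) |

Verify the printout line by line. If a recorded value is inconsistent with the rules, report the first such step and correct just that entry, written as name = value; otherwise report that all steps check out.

step 1, x = 65

Recomputing the run from the initial state:
step 1: x = 65
step 2: x = 25
step 3: x = 60
step 4: x = 20
step 5: x = 55
step 6: x = 15
step 7: x = 50
The first disagreement with the printout is at step 1, where the value should be x = 65.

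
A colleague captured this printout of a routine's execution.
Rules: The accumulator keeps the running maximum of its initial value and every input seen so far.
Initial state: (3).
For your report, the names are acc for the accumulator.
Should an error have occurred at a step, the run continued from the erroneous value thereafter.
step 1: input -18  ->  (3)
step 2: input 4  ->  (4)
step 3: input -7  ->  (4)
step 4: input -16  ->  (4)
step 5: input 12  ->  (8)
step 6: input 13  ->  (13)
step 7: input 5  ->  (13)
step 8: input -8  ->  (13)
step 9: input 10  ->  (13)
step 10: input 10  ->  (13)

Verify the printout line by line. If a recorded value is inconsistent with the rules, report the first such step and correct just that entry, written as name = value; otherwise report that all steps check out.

step 5, acc = 12

step 1: acc = max(3, -18) = 3 -> verified
step 2: acc = max(3, 4) = 4 -> matches
step 3: acc = max(4, -7) = 4 -> in agreement
step 4: acc = max(4, -16) = 4 -> checks out
step 5: acc = max(4, 12) = 12 -> the entry is off here
Conclusion: step 5 carries the first error; the entry should be acc = 12.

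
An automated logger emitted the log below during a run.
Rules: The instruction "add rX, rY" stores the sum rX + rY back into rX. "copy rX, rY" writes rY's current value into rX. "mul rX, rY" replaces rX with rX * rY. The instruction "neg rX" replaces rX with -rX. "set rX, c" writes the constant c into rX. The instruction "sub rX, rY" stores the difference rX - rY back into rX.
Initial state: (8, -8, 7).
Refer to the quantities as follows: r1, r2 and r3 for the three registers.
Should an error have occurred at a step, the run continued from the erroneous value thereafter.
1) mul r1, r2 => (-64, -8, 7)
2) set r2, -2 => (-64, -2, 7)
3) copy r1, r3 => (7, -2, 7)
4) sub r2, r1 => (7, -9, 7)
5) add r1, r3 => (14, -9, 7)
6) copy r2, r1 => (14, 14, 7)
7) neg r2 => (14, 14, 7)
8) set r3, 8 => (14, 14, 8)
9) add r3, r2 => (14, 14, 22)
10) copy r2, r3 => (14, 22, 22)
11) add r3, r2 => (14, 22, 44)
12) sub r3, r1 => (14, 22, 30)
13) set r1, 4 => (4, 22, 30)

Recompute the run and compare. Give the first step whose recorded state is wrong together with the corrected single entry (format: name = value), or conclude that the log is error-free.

step 7, r2 = -14

Step 1: r1 = 8 * -8 = -64 — checks out.
Step 2: r2 = -2 — same as recorded.
Step 3: r1 = 7 — verified.
Step 4: r2 = -2 - 7 = -9 — consistent with the log.
Step 5: r1 = 7 + 7 = 14 — verified.
Step 6: r2 = 14 — same as recorded.
Step 7: r2 = -(14) = -14 — the entry is off here.
The earliest wrong entry is at step 7: it should read r2 = -14.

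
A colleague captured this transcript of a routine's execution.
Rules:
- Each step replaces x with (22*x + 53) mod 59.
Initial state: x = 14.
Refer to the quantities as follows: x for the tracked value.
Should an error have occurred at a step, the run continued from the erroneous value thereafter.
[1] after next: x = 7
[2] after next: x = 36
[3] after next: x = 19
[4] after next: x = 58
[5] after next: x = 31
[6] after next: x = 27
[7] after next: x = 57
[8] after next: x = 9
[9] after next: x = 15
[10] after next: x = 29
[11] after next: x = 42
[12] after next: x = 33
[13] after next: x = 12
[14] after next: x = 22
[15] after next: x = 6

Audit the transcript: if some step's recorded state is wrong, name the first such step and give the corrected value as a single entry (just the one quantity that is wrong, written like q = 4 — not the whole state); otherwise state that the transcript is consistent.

step 2, x = 30

step 1: x = (22*14 + 53) mod 59 = 7 -> confirmed correct
step 2: x = (22*7 + 53) mod 59 = 30 -> the recorded entry deviates here
First deviation found at step 2; the corrected entry is x = 30.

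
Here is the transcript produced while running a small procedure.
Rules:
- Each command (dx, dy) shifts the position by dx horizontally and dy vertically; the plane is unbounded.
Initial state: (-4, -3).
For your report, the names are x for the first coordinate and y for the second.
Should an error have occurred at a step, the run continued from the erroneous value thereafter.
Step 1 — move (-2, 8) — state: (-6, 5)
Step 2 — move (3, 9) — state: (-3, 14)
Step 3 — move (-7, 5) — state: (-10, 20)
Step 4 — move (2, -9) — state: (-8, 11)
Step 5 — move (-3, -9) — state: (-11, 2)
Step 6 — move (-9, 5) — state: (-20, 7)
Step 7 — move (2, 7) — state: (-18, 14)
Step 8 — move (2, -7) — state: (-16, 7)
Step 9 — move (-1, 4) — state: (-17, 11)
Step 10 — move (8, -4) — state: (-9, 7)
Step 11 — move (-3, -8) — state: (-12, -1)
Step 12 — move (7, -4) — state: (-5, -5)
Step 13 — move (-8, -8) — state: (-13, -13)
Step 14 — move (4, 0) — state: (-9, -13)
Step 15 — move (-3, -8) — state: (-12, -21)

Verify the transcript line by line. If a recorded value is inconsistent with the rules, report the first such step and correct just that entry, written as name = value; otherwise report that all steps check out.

step 3, y = 19

1. x = -4 + (-2) = -6, y = -3 + (8) = 5 (no discrepancy)
2. x = -6 + (3) = -3, y = 5 + (9) = 14 (agrees with the transcript)
3. x = -3 + (-7) = -10, y = 14 + (5) = 19 (this is not what the transcript shows)
The audit stops at step 3: the recorded entry is wrong and should be y = 19.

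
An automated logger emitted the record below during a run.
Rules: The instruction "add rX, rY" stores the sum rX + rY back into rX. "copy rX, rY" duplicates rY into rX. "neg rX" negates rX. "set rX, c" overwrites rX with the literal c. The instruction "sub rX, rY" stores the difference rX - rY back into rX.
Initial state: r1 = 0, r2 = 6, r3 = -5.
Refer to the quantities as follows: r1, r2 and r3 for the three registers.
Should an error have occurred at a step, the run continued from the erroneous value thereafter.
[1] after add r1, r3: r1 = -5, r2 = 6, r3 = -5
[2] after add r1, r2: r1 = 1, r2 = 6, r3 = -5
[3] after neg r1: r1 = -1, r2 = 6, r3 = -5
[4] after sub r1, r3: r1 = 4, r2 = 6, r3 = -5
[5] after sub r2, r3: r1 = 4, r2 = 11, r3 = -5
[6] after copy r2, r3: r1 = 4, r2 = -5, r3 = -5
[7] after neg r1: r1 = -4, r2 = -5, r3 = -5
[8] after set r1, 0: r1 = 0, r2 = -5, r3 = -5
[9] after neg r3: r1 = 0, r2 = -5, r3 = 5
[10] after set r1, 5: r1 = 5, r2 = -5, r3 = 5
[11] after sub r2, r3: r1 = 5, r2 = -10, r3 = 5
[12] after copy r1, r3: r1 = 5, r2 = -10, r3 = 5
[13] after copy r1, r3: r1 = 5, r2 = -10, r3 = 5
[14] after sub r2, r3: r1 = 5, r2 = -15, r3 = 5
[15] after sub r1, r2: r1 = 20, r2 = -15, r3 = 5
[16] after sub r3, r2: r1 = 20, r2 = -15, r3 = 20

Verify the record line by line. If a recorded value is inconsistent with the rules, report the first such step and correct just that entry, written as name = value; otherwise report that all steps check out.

Recomputing the run from the initial state:
step 1: r1 = -5, r2 = 6, r3 = -5
step 2: r1 = 1, r2 = 6, r3 = -5
step 3: r1 = -1, r2 = 6, r3 = -5
step 4: r1 = 4, r2 = 6, r3 = -5
step 5: r1 = 4, r2 = 11, r3 = -5
step 6: r1 = 4, r2 = -5, r3 = -5
step 7: r1 = -4, r2 = -5, r3 = -5
step 8: r1 = 0, r2 = -5, r3 = -5
step 9: r1 = 0, r2 = -5, r3 = 5
step 10: r1 = 5, r2 = -5, r3 = 5
step 11: r1 = 5, r2 = -10, r3 = 5
step 12: r1 = 5, r2 = -10, r3 = 5
step 13: r1 = 5, r2 = -10, r3 = 5
step 14: r1 = 5, r2 = -15, r3 = 5
step 15: r1 = 20, r2 = -15, r3 = 5
step 16: r1 = 20, r2 = -15, r3 = 20
This matches the record at every step.

no error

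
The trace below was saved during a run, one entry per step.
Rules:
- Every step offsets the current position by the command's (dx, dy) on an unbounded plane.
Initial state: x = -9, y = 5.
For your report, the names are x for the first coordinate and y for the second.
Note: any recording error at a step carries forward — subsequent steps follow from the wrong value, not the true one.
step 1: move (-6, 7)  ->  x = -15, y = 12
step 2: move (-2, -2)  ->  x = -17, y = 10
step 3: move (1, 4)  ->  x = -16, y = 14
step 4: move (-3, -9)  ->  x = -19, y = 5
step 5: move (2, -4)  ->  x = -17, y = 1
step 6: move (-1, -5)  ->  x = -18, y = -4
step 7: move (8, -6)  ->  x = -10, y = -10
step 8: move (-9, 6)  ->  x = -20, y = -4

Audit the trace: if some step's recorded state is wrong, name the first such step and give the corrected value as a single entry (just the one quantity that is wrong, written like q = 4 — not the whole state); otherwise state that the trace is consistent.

step 1: x = -9 + (-6) = -15, y = 5 + (7) = 12 -> verified
step 2: x = -15 + (-2) = -17, y = 12 + (-2) = 10 -> matches
step 3: x = -17 + (1) = -16, y = 10 + (4) = 14 -> consistent with the trace
step 4: x = -16 + (-3) = -19, y = 14 + (-9) = 5 -> exactly as logged
step 5: x = -19 + (2) = -17, y = 5 + (-4) = 1 -> consistent with the trace
step 6: x = -17 + (-1) = -18, y = 1 + (-5) = -4 -> consistent with the trace
step 7: x = -18 + (8) = -10, y = -4 + (-6) = -10 -> no discrepancy
step 8: x = -10 + (-9) = -19, y = -10 + (6) = -4 -> a discrepancy with the trace
That makes step 8 the first incorrect line — x = -19 is what it should show.

step 8, x = -19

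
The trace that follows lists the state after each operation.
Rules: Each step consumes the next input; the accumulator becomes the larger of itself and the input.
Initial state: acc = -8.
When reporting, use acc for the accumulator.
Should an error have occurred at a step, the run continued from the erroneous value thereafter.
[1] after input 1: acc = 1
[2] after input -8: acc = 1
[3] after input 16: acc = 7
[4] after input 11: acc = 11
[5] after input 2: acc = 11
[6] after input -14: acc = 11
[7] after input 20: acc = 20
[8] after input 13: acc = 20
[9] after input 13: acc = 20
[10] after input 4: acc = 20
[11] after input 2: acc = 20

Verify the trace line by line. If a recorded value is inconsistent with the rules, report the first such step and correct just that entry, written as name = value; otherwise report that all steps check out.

Step 1: acc = max(-8, 1) = 1 — exactly as logged.
Step 2: acc = max(1, -8) = 1 — confirmed correct.
Step 3: acc = max(1, 16) = 16 — a discrepancy with the trace.
First deviation found at step 3; the corrected entry is acc = 16.

step 3, acc = 16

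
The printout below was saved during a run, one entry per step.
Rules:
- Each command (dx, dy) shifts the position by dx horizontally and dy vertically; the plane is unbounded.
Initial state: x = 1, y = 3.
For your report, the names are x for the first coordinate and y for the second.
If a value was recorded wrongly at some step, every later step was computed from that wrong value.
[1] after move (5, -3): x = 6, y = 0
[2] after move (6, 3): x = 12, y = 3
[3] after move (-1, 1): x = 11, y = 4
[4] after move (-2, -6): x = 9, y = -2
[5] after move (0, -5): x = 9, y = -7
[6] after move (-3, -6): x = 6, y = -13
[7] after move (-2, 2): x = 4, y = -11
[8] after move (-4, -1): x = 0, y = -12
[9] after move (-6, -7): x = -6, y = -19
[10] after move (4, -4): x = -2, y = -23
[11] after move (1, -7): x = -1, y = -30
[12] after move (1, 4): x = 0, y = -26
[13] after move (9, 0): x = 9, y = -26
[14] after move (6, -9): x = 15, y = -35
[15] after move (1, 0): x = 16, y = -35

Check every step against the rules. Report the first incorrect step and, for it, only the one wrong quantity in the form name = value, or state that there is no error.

no error

Recomputing the run from the initial state:
step 1: x = 6, y = 0
step 2: x = 12, y = 3
step 3: x = 11, y = 4
step 4: x = 9, y = -2
step 5: x = 9, y = -7
step 6: x = 6, y = -13
step 7: x = 4, y = -11
step 8: x = 0, y = -12
step 9: x = -6, y = -19
step 10: x = -2, y = -23
step 11: x = -1, y = -30
step 12: x = 0, y = -26
step 13: x = 9, y = -26
step 14: x = 15, y = -35
step 15: x = 16, y = -35
This matches the printout at every step.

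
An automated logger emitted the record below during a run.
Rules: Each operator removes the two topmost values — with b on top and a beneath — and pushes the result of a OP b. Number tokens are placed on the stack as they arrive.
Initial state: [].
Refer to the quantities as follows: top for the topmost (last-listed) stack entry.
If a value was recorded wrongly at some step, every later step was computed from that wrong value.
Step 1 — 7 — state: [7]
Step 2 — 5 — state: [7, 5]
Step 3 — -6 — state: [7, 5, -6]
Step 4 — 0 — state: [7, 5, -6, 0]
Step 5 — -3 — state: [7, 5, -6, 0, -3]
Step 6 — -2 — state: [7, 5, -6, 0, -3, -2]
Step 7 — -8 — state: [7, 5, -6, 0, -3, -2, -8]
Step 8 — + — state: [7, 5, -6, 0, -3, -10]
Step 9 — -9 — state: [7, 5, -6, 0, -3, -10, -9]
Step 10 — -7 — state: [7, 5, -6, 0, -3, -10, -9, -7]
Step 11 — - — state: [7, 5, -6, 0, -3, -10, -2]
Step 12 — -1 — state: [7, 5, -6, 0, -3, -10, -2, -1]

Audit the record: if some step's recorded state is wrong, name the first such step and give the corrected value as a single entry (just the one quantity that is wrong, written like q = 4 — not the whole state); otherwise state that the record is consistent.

step 1: push 7: top = 7 -> matches
step 2: push 5: top = 5 -> verified
step 3: push -6: top = -6 -> verified
step 4: push 0: top = 0 -> no discrepancy
step 5: push -3: top = -3 -> matches
step 6: push -2: top = -2 -> verified
step 7: push -8: top = -8 -> in agreement
step 8: -2 + -8 = -10 -> in agreement
step 9: push -9: top = -9 -> no discrepancy
step 10: push -7: top = -7 -> consistent with the record
step 11: -9 - -7 = -2 -> in agreement
step 12: push -1: top = -1 -> checks out
The recomputation confirms every line.

no error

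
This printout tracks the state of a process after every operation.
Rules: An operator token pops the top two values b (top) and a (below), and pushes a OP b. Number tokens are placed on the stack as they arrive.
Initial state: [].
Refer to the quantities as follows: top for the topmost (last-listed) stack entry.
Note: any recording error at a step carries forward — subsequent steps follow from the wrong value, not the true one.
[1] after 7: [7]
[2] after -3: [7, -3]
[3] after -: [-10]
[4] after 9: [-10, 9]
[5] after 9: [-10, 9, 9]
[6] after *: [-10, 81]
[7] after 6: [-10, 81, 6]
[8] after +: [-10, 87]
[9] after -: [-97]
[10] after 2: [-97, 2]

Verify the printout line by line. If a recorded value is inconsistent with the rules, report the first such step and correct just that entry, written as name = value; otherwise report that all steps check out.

Step 1: push 7: top = 7 — checks out.
Step 2: push -3: top = -3 — same as recorded.
Step 3: 7 - -3 = 10 — the printout has a different value.
The earliest wrong entry is at step 3: it should read top = 10.

step 3, top = 10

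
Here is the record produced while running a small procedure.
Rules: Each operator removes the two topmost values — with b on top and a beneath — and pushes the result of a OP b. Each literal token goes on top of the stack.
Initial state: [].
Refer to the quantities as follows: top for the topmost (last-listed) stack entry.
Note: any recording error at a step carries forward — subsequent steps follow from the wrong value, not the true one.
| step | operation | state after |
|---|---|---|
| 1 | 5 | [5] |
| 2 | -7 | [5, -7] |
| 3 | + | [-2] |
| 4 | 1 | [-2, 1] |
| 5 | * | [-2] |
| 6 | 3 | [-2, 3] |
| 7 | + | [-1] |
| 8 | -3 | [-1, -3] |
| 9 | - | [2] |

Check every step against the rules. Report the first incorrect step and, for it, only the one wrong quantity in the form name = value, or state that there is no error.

Recomputing the run from the initial state:
step 1: [5]
step 2: [5, -7]
step 3: [-2]
step 4: [-2, 1]
step 5: [-2]
step 6: [-2, 3]
step 7: [1]
step 8: [1, -3]
step 9: [4]
The first disagreement with the record is at step 7, where the value should be top = 1.

step 7, top = 1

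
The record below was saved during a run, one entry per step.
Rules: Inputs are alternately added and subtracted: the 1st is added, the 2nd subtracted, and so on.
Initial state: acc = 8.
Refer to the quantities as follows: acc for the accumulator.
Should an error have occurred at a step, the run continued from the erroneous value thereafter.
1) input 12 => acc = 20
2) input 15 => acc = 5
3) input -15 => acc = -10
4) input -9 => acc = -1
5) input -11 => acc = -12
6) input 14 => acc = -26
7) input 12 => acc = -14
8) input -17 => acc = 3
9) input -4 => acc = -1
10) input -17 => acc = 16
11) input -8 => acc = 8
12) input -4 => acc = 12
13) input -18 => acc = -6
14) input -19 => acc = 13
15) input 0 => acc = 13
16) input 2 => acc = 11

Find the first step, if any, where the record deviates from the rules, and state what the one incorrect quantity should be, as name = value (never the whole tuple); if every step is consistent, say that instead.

no error

Step 1: acc = 8 + 12 = 20 — matches.
Step 2: acc = 20 - 15 = 5 — no discrepancy.
Step 3: acc = 5 + -15 = -10 — consistent with the record.
Step 4: acc = -10 - -9 = -1 — agrees with the record.
Step 5: acc = -1 + -11 = -12 — in agreement.
Step 6: acc = -12 - 14 = -26 — agrees with the record.
Step 7: acc = -26 + 12 = -14 — in agreement.
Step 8: acc = -14 - -17 = 3 — no discrepancy.
Step 9: acc = 3 + -4 = -1 — checks out.
Step 10: acc = -1 - -17 = 16 — matches.
Step 11: acc = 16 + -8 = 8 — checks out.
Step 12: acc = 8 - -4 = 12 — exactly as logged.
Step 13: acc = 12 + -18 = -6 — verified.
Step 14: acc = -6 - -19 = 13 — no discrepancy.
Step 15: acc = 13 + 0 = 13 — matches.
Step 16: acc = 13 - 2 = 11 — in agreement.
Nothing is out of place; the run is error-free.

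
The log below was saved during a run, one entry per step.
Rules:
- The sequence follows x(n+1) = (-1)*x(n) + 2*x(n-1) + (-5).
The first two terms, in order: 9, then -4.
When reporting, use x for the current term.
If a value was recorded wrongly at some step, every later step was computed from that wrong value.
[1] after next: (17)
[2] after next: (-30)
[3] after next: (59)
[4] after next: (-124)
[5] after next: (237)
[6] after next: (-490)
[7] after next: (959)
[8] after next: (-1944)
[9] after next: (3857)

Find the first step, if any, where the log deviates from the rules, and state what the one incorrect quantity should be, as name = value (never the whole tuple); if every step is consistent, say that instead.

no error

Recomputing the run from the initial state:
step 1: x = 17
step 2: x = -30
step 3: x = 59
step 4: x = -124
step 5: x = 237
step 6: x = -490
step 7: x = 959
step 8: x = -1944
step 9: x = 3857
This matches the log at every step.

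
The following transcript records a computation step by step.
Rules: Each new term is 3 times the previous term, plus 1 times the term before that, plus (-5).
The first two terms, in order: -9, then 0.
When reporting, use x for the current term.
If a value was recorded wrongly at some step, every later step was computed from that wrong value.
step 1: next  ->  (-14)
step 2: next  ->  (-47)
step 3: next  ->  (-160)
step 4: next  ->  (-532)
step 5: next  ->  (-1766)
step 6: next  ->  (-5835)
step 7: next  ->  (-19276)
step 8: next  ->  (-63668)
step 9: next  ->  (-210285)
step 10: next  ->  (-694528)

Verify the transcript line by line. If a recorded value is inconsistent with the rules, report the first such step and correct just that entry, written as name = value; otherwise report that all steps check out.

step 5, x = -1761

step 1: x = 3*(0) + (1)*(-9) + (-5) = -14 -> checks out
step 2: x = 3*(-14) + (1)*(0) + (-5) = -47 -> no discrepancy
step 3: x = 3*(-47) + (1)*(-14) + (-5) = -160 -> no discrepancy
step 4: x = 3*(-160) + (1)*(-47) + (-5) = -532 -> consistent with the transcript
step 5: x = 3*(-532) + (1)*(-160) + (-5) = -1761 -> the transcript disagrees here
Step 5 is the first one off; corrected, x = -1761.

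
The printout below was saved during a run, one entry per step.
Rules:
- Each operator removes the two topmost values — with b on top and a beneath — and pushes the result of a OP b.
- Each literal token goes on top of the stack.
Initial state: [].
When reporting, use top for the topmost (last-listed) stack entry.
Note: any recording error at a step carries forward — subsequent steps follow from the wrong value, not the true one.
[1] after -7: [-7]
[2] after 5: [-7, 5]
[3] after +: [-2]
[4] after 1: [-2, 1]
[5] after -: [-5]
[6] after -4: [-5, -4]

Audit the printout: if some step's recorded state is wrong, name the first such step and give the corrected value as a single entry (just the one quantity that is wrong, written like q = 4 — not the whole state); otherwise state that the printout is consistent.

step 1: push -7: top = -7 -> consistent with the printout
step 2: push 5: top = 5 -> matches
step 3: -7 + 5 = -2 -> consistent with the printout
step 4: push 1: top = 1 -> no discrepancy
step 5: -2 - 1 = -3 -> first mismatch against the printout
Conclusion: step 5 carries the first error; the entry should be top = -3.

step 5, top = -3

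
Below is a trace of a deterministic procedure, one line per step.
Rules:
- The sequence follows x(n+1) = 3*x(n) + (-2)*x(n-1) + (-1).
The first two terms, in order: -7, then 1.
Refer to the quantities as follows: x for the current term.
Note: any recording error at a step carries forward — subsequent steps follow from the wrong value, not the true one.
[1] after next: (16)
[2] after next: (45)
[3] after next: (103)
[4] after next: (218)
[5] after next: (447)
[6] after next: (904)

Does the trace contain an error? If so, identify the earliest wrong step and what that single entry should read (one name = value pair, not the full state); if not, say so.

Step 1: x = 3*(1) + (-2)*(-7) + (-1) = 16 — verified.
Step 2: x = 3*(16) + (-2)*(1) + (-1) = 45 — exactly as logged.
Step 3: x = 3*(45) + (-2)*(16) + (-1) = 102 — the trace has a different value.
That makes step 3 the first incorrect line — x = 102 is what it should show.

step 3, x = 102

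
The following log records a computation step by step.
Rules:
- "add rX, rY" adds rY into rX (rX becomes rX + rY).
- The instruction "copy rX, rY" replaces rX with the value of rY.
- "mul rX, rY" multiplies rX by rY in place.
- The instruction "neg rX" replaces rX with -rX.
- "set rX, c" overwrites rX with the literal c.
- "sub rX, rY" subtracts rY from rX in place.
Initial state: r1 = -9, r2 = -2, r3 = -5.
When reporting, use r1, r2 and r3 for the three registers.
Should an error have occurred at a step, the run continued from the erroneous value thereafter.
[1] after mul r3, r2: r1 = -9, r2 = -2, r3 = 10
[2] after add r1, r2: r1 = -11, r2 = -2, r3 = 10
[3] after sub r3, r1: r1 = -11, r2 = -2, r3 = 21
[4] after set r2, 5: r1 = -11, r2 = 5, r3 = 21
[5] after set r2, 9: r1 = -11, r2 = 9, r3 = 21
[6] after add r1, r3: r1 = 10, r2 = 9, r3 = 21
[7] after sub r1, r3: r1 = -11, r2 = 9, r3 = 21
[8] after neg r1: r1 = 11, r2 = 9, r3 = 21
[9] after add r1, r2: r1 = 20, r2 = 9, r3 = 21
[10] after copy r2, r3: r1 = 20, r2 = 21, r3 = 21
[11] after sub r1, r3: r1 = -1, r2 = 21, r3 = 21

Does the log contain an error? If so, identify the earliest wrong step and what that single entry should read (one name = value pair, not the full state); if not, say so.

Recomputing the run from the initial state:
step 1: r1 = -9, r2 = -2, r3 = 10
step 2: r1 = -11, r2 = -2, r3 = 10
step 3: r1 = -11, r2 = -2, r3 = 21
step 4: r1 = -11, r2 = 5, r3 = 21
step 5: r1 = -11, r2 = 9, r3 = 21
step 6: r1 = 10, r2 = 9, r3 = 21
step 7: r1 = -11, r2 = 9, r3 = 21
step 8: r1 = 11, r2 = 9, r3 = 21
step 9: r1 = 20, r2 = 9, r3 = 21
step 10: r1 = 20, r2 = 21, r3 = 21
step 11: r1 = -1, r2 = 21, r3 = 21
This matches the log at every step.

no error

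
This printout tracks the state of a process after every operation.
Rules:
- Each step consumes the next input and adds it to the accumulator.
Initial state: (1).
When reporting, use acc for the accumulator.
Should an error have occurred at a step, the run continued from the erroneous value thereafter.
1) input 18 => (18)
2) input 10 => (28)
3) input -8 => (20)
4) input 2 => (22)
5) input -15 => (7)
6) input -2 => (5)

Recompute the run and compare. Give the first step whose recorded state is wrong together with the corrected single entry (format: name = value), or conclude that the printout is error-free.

step 1, acc = 19

Recomputing the run from the initial state:
step 1: acc = 19
step 2: acc = 29
step 3: acc = 21
step 4: acc = 23
step 5: acc = 8
step 6: acc = 6
The first disagreement with the printout is at step 1, where the value should be acc = 19.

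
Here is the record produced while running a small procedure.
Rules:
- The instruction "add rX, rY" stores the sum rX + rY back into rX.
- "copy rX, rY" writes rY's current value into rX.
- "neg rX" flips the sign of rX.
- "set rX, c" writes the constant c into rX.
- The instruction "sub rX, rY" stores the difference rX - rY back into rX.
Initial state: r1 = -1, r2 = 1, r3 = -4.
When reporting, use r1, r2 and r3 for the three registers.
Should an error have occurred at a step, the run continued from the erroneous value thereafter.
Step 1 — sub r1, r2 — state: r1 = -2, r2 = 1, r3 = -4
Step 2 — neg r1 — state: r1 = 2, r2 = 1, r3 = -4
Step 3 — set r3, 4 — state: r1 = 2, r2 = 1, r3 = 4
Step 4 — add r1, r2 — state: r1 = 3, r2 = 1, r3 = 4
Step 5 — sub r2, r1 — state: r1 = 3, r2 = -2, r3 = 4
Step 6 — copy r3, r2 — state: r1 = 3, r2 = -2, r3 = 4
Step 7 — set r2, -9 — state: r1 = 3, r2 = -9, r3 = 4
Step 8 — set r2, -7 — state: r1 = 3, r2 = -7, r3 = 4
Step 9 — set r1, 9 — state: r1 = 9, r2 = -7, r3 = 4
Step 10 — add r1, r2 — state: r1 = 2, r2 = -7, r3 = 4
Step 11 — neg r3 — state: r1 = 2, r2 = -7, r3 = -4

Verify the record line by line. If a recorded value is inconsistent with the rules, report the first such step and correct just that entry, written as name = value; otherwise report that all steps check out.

Recomputing the run from the initial state:
step 1: r1 = -2, r2 = 1, r3 = -4
step 2: r1 = 2, r2 = 1, r3 = -4
step 3: r1 = 2, r2 = 1, r3 = 4
step 4: r1 = 3, r2 = 1, r3 = 4
step 5: r1 = 3, r2 = -2, r3 = 4
step 6: r1 = 3, r2 = -2, r3 = -2
step 7: r1 = 3, r2 = -9, r3 = -2
step 8: r1 = 3, r2 = -7, r3 = -2
step 9: r1 = 9, r2 = -7, r3 = -2
step 10: r1 = 2, r2 = -7, r3 = -2
step 11: r1 = 2, r2 = -7, r3 = 2
The first disagreement with the record is at step 6, where the value should be r3 = -2.

step 6, r3 = -2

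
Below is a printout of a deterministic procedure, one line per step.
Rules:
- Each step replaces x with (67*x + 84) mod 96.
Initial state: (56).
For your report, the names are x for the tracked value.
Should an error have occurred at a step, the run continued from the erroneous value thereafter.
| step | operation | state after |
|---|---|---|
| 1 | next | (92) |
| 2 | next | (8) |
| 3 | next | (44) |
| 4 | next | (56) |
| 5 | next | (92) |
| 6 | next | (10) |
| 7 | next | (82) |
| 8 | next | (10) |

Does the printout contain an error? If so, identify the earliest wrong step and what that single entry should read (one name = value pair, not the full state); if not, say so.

step 1: x = (67*56 + 84) mod 96 = 92 -> in agreement
step 2: x = (67*92 + 84) mod 96 = 8 -> agrees with the printout
step 3: x = (67*8 + 84) mod 96 = 44 -> matches
step 4: x = (67*44 + 84) mod 96 = 56 -> matches
step 5: x = (67*56 + 84) mod 96 = 92 -> confirmed correct
step 6: x = (67*92 + 84) mod 96 = 8 -> the entry is off here
The earliest wrong entry is at step 6: it should read x = 8.

step 6, x = 8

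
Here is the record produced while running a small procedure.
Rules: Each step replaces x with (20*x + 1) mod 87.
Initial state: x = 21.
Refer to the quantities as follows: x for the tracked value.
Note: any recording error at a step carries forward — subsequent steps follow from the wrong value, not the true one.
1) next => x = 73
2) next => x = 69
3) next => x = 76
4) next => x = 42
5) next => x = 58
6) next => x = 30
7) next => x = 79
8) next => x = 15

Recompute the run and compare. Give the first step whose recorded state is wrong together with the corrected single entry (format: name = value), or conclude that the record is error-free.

no error

Recomputing the run from the initial state:
step 1: x = 73
step 2: x = 69
step 3: x = 76
step 4: x = 42
step 5: x = 58
step 6: x = 30
step 7: x = 79
step 8: x = 15
This matches the record at every step.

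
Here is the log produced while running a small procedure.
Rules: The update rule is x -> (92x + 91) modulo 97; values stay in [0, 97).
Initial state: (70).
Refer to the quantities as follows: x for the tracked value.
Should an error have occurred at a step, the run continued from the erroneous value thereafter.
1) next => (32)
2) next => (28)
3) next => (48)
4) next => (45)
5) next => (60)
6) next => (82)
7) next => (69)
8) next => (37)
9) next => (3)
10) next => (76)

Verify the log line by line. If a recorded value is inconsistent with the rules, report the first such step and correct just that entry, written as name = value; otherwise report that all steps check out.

Recomputing the run from the initial state:
step 1: x = 32
step 2: x = 28
step 3: x = 48
step 4: x = 45
step 5: x = 60
step 6: x = 82
step 7: x = 69
step 8: x = 37
step 9: x = 3
step 10: x = 76
This matches the log at every step.

no error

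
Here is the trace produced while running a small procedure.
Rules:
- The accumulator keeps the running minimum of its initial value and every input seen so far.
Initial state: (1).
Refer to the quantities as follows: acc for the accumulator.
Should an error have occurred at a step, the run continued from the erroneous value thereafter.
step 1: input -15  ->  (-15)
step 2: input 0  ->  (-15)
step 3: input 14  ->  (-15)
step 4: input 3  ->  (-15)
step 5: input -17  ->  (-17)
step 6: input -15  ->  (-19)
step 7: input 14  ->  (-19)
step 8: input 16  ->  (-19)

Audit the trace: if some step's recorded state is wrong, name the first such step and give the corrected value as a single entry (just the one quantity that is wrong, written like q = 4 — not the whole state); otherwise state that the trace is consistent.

step 6, acc = -17

Recomputing the run from the initial state:
step 1: acc = -15
step 2: acc = -15
step 3: acc = -15
step 4: acc = -15
step 5: acc = -17
step 6: acc = -17
step 7: acc = -17
step 8: acc = -17
The first disagreement with the trace is at step 6, where the value should be acc = -17.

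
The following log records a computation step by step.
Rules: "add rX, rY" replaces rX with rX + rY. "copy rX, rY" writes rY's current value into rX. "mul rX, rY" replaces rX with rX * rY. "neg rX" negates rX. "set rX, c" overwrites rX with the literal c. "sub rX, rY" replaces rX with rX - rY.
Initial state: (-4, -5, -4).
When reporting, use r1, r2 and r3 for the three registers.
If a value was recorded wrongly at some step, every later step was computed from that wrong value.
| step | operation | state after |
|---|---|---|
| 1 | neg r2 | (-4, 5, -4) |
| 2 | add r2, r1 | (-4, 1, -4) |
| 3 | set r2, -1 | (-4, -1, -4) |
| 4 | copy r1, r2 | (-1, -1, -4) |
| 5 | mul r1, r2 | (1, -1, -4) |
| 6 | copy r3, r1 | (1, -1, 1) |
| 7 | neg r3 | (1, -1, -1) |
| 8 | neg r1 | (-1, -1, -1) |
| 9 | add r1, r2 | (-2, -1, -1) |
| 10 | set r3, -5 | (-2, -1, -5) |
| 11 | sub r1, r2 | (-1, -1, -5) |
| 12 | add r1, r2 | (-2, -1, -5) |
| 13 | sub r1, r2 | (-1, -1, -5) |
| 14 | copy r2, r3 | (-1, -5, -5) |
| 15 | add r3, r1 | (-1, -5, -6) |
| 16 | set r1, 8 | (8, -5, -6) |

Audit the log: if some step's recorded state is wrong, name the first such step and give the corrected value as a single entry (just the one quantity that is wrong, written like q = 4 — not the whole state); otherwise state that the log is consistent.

Recomputing the run from the initial state:
step 1: r1 = -4, r2 = 5, r3 = -4
step 2: r1 = -4, r2 = 1, r3 = -4
step 3: r1 = -4, r2 = -1, r3 = -4
step 4: r1 = -1, r2 = -1, r3 = -4
step 5: r1 = 1, r2 = -1, r3 = -4
step 6: r1 = 1, r2 = -1, r3 = 1
step 7: r1 = 1, r2 = -1, r3 = -1
step 8: r1 = -1, r2 = -1, r3 = -1
step 9: r1 = -2, r2 = -1, r3 = -1
step 10: r1 = -2, r2 = -1, r3 = -5
step 11: r1 = -1, r2 = -1, r3 = -5
step 12: r1 = -2, r2 = -1, r3 = -5
step 13: r1 = -1, r2 = -1, r3 = -5
step 14: r1 = -1, r2 = -5, r3 = -5
step 15: r1 = -1, r2 = -5, r3 = -6
step 16: r1 = 8, r2 = -5, r3 = -6
This matches the log at every step.

no error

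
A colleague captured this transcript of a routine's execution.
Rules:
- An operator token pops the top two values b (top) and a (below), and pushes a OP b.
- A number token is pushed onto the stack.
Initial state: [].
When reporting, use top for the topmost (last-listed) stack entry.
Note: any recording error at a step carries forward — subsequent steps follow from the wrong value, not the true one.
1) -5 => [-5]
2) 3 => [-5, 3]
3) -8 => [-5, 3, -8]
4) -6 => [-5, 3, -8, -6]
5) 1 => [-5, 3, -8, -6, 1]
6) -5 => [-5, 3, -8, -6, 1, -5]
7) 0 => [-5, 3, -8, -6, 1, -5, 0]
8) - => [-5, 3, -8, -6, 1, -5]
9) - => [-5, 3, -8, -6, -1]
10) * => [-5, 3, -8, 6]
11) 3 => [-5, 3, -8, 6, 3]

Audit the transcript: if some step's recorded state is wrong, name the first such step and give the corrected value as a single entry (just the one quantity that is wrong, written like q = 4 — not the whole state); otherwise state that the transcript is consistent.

Step 1: push -5: top = -5 — consistent with the transcript.
Step 2: push 3: top = 3 — in agreement.
Step 3: push -8: top = -8 — checks out.
Step 4: push -6: top = -6 — verified.
Step 5: push 1: top = 1 — no discrepancy.
Step 6: push -5: top = -5 — consistent with the transcript.
Step 7: push 0: top = 0 — same as recorded.
Step 8: -5 - 0 = -5 — checks out.
Step 9: 1 - -5 = 6 — first mismatch against the transcript.
First incorrect step: 9; the correct value is top = 6.

step 9, top = 6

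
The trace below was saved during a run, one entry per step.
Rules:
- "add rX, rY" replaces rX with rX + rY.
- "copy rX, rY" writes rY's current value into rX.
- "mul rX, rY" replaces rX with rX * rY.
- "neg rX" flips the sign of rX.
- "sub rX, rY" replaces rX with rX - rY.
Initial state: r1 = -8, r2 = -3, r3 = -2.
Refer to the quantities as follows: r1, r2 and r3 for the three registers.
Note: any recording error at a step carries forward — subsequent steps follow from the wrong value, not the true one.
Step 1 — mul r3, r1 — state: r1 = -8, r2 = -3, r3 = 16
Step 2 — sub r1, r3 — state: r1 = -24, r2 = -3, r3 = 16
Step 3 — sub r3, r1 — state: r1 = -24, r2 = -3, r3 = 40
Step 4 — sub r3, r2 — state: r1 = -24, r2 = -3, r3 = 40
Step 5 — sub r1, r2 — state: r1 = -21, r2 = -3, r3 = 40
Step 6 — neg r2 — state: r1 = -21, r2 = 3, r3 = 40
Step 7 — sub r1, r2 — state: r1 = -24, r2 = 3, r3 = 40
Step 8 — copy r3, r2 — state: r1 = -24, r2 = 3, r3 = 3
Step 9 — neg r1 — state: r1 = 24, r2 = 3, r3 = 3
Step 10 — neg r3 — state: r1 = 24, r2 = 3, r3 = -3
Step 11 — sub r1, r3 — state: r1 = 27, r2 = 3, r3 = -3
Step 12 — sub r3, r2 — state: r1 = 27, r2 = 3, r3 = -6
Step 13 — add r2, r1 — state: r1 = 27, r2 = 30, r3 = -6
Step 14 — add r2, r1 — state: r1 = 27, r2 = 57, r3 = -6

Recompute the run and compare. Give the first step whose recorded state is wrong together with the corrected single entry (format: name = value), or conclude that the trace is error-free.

Recomputing the run from the initial state:
step 1: r1 = -8, r2 = -3, r3 = 16
step 2: r1 = -24, r2 = -3, r3 = 16
step 3: r1 = -24, r2 = -3, r3 = 40
step 4: r1 = -24, r2 = -3, r3 = 43
step 5: r1 = -21, r2 = -3, r3 = 43
step 6: r1 = -21, r2 = 3, r3 = 43
step 7: r1 = -24, r2 = 3, r3 = 43
step 8: r1 = -24, r2 = 3, r3 = 3
step 9: r1 = 24, r2 = 3, r3 = 3
step 10: r1 = 24, r2 = 3, r3 = -3
step 11: r1 = 27, r2 = 3, r3 = -3
step 12: r1 = 27, r2 = 3, r3 = -6
step 13: r1 = 27, r2 = 30, r3 = -6
step 14: r1 = 27, r2 = 57, r3 = -6
The first disagreement with the trace is at step 4, where the value should be r3 = 43.

step 4, r3 = 43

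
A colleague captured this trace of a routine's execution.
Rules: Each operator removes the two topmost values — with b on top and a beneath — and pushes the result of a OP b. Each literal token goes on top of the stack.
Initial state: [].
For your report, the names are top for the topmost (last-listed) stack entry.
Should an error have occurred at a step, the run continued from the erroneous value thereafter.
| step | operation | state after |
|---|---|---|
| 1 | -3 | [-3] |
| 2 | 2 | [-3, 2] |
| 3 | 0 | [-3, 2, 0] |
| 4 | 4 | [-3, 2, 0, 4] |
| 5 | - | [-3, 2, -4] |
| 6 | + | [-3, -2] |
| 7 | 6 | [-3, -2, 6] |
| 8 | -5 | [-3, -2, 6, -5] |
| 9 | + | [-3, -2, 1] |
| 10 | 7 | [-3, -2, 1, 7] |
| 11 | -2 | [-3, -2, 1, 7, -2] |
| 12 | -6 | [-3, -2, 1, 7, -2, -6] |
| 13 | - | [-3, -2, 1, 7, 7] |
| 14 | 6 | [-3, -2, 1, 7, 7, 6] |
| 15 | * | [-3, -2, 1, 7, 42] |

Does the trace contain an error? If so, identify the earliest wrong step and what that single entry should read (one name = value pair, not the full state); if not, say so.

step 13, top = 4

Recomputing the run from the initial state:
step 1: [-3]
step 2: [-3, 2]
step 3: [-3, 2, 0]
step 4: [-3, 2, 0, 4]
step 5: [-3, 2, -4]
step 6: [-3, -2]
step 7: [-3, -2, 6]
step 8: [-3, -2, 6, -5]
step 9: [-3, -2, 1]
step 10: [-3, -2, 1, 7]
step 11: [-3, -2, 1, 7, -2]
step 12: [-3, -2, 1, 7, -2, -6]
step 13: [-3, -2, 1, 7, 4]
step 14: [-3, -2, 1, 7, 4, 6]
step 15: [-3, -2, 1, 7, 24]
The first disagreement with the trace is at step 13, where the value should be top = 4.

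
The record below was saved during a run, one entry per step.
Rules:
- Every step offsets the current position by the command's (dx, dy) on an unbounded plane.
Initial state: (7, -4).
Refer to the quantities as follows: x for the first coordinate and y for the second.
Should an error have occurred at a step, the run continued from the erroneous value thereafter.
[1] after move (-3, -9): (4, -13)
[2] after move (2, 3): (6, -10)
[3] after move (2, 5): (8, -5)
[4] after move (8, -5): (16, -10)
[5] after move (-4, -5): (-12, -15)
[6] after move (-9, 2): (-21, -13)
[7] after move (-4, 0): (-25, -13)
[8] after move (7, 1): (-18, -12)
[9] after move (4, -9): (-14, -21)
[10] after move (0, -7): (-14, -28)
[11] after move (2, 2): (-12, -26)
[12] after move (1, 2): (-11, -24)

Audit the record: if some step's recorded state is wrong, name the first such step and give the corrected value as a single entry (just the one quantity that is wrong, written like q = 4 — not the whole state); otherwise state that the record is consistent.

step 5, x = 12

Step 1: x = 7 + (-3) = 4, y = -4 + (-9) = -13 — no discrepancy.
Step 2: x = 4 + (2) = 6, y = -13 + (3) = -10 — no discrepancy.
Step 3: x = 6 + (2) = 8, y = -10 + (5) = -5 — confirmed correct.
Step 4: x = 8 + (8) = 16, y = -5 + (-5) = -10 — no discrepancy.
Step 5: x = 16 + (-4) = 12, y = -10 + (-5) = -15 — the record disagrees here.
Conclusion: step 5 carries the first error; the entry should be x = 12.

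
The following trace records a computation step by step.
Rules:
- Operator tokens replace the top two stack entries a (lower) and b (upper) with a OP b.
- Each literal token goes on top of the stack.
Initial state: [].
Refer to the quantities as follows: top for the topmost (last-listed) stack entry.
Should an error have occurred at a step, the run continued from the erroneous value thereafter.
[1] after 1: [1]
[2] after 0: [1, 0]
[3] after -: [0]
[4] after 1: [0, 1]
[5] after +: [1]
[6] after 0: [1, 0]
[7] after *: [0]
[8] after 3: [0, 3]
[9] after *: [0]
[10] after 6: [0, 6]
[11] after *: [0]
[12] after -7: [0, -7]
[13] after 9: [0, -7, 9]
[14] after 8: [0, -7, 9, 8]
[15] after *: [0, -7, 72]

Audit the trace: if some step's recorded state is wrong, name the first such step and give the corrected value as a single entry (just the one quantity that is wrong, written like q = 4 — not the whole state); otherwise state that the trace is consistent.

step 1: push 1: top = 1 -> in agreement
step 2: push 0: top = 0 -> no discrepancy
step 3: 1 - 0 = 1 -> first mismatch against the trace
The earliest wrong entry is at step 3: it should read top = 1.

step 3, top = 1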